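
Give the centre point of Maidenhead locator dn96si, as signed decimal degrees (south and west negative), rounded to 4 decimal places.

Field D=3, N=13: +3·20° lon, +13·10° lat → SW at lon -120°, lat 40°.
Square 9, 6: +9·2° lon, +6·1° lat → SW at lon -102°, lat 46°.
Subsquare s=18, i=8: +18·0.0833333° lon, +8·0.0416667° lat → SW at lon -100.5°, lat 46.3333°.
Cell spans 0.0833333° lon × 0.0416667° lat. Centre is SW corner plus half of each.
latitude 46.3542, longitude -100.4583.

46.3542, -100.4583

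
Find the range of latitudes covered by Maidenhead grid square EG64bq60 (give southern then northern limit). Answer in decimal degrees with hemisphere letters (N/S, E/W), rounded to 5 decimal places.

Field E=4, G=6: +4·20° lon, +6·10° lat → SW at lon -100°, lat -30°.
Square 6, 4: +6·2° lon, +4·1° lat → SW at lon -88°, lat -26°.
Subsquare b=1, q=16: +1·0.0833333° lon, +16·0.0416667° lat → SW at lon -87.9167°, lat -25.3333°.
Extended square 6, 0: +6·0.00833333° lon, +0·0.00416667° lat → SW at lon -87.8667°, lat -25.3333°.
Cell spans 0.00833333° lon × 0.00416667° lat.
south 25.33333° S, north 25.32917° S.

25.33333° S, 25.32917° S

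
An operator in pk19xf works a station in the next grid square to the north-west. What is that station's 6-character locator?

Longitude subsquare x = 23; −1 → 22 = w.
Latitude subsquare f = 5; +1 → 6 = g.

PK19wg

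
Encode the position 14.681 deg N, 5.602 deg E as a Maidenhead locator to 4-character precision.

JK24

Offset from 180°W / 90°S: lon 185.60°, lat 104.68°.
Field: 185.60/20 → 9 → J, 104.68/10 → 10 → K; chars JK.
Square: 5.60/2 → 2, 4.68/1 → 4; chars 24.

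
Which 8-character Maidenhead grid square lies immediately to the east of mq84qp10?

MQ84qp20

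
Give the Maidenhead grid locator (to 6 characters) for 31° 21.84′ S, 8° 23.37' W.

IF58tp

Offset from 180°W / 90°S: lon 171.6105°, lat 58.6360°.
Field (20°×10°, letters A–R): 171.6105/20 → 8 → I, 58.6360/10 → 5 → F; chars IF.
Square (2°×1°, digits 0–9): 11.6105/2 → 5, 8.6360/1 → 8; chars 58.
Subsquare (5′×2.5′, letters a–x): 1.6105/0.0833333 → 19 → t, 0.6360/0.0416667 → 15 → p; chars tp.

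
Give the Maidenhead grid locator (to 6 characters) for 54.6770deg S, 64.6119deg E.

Offset from 180°W / 90°S: lon 244.6119°, lat 35.3230°.
Field: 244.6119/20 → 12 → M, 35.3230/10 → 3 → D; chars MD.
Square: 4.6119/2 → 2, 5.3230/1 → 5; chars 25.
Subsquare: 0.6119/0.0833333 → 7 → h, 0.3230/0.0416667 → 7 → h; chars hh.

MD25hh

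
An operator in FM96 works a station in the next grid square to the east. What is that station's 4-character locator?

Longitude square 9; +1 → 10, wraps to 0, carry into field.
Longitude field F = 5; +1 → 6 = G.
The latitude characters are unchanged.

GM06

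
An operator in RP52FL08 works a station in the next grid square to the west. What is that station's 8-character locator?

RP52el98

Longitude extended square 0; −1 → -1, wraps to 9, carry into subsquare.
Longitude subsquare f = 5; −1 → 4 = e.
The latitude characters are unchanged.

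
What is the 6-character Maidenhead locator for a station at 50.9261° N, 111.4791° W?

DO40gw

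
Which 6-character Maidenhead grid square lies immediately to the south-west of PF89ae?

Longitude subsquare a = 0; −1 → -1, wraps to 23 = x, carry into square.
Longitude square 8; −1 → 7.
Latitude subsquare e = 4; −1 → 3 = d.

PF79xd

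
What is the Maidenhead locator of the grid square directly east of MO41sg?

MO41tg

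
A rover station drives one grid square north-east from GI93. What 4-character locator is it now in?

Longitude square 9; +1 → 10, wraps to 0, carry into field.
Longitude field G = 6; +1 → 7 = H.
Latitude square 3; +1 → 4.

HI04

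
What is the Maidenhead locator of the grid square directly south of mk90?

MJ99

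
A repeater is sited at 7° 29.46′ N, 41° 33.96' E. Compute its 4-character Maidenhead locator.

LJ07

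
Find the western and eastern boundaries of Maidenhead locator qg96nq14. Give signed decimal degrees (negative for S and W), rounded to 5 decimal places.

159.09167, 159.10000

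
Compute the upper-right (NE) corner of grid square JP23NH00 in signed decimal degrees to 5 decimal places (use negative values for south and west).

Field J=9, P=15: +9·20° lon, +15·10° lat → SW at lon 0°, lat 60°.
Square 2, 3: +2·2° lon, +3·1° lat → SW at lon 4°, lat 63°.
Subsquare n=13, h=7: +13·0.0833333° lon, +7·0.0416667° lat → SW at lon 5.08333°, lat 63.2917°.
Extended square 0, 0: +0·0.00833333° lon, +0·0.00416667° lat → SW at lon 5.08333°, lat 63.2917°.
Cell spans 0.00833333° lon × 0.00416667° lat. NE corner is SW corner plus one full cell.
latitude 63.29583, longitude 5.09167.

63.29583, 5.09167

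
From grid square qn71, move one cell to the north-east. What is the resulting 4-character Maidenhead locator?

QN82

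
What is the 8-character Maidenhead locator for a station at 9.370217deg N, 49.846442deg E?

LJ49wi18

Shift to the Maidenhead origin (180°W, 90°S): lon 229.84644, lat 99.37022.
Field: 229.84644/20 → 11 → L, 99.37022/10 → 9 → J; chars LJ.
Square: 9.84644/2 → 4, 9.37022/1 → 9; chars 49.
Subsquare: 1.84644/0.0833333 → 22 → w, 0.37022/0.0416667 → 8 → i; chars wi.
Extended square: 0.01311/0.00833333 → 1, 0.03688/0.00416667 → 8; chars 18.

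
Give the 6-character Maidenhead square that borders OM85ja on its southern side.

Latitude subsquare a = 0; −1 → -1, wraps to 23 = x, carry into square.
Latitude square 5; −1 → 4.
The longitude characters are unchanged.

OM84jx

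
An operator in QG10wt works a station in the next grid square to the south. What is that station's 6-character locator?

QG10ws

Latitude subsquare t = 19; −1 → 18 = s.
The longitude characters are unchanged.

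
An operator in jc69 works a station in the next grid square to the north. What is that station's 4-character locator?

Latitude square 9; +1 → 10, wraps to 0, carry into field.
Latitude field C = 2; +1 → 3 = D.
The longitude characters are unchanged.

JD60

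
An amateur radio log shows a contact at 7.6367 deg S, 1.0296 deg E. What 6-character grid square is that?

JI02mi

Add 180° to longitude and 90° to latitude: 181.0296, 82.3633.
Field (20°×10°, letters A–R): lon ⌊181.0296/20⌋ = 9 → J; lat ⌊82.3633/10⌋ = 8 → I.
Square (2°×1°, digits 0–9): lon ⌊1.0296/2⌋ = 0; lat ⌊2.3633/1⌋ = 2.
Subsquare (5′×2.5′, letters a–x): lon ⌊1.0296/0.0833333⌋ = 12 → m; lat ⌊0.3633/0.0416667⌋ = 8 → i.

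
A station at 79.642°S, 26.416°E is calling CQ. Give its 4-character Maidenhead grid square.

KB30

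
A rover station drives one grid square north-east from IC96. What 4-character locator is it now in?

JC07

Longitude square 9; +1 → 10, wraps to 0, carry into field.
Longitude field I = 8; +1 → 9 = J.
Latitude square 6; +1 → 7.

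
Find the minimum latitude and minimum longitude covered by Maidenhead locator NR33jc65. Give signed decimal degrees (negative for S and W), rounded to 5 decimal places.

83.10417, 86.80000

Field N=13, R=17: +13·20° lon, +17·10° lat → SW at lon 80°, lat 80°.
Square 3, 3: +3·2° lon, +3·1° lat → SW at lon 86°, lat 83°.
Subsquare j=9, c=2: +9·0.0833333° lon, +2·0.0416667° lat → SW at lon 86.75°, lat 83.0833°.
Extended square 6, 5: +6·0.00833333° lon, +5·0.00416667° lat → SW at lon 86.8°, lat 83.1042°.
latitude 83.10417, longitude 86.80000.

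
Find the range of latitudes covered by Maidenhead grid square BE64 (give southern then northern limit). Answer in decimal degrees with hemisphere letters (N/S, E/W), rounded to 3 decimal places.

Field B=1, E=4: +1·20° lon, +4·10° lat → SW at lon -160°, lat -50°.
Square 6, 4: +6·2° lon, +4·1° lat → SW at lon -148°, lat -46°.
Cell spans 2° lon × 1° lat.
south 46.000° S, north 45.000° S.

46.000° S, 45.000° S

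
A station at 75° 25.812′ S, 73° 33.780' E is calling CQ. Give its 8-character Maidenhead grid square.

MB64sn76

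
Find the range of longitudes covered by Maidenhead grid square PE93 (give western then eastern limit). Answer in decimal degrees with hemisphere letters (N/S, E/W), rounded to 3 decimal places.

138.000° E, 140.000° E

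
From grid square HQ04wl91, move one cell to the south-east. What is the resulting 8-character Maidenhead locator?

HQ04xl00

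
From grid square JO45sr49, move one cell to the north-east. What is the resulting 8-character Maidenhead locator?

JO45ss50

Longitude extended square 4; +1 → 5.
Latitude extended square 9; +1 → 10, wraps to 0, carry into subsquare.
Latitude subsquare r = 17; +1 → 18 = s.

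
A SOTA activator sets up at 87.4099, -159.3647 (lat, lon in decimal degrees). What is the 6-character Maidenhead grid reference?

BR07hj

Offset from 180°W / 90°S: lon 20.6353°, lat 177.4099°.
Field: 20.6353/20 → 1 → B, 177.4099/10 → 17 → R; chars BR.
Square: 0.6353/2 → 0, 7.4099/1 → 7; chars 07.
Subsquare: 0.6353/0.0833333 → 7 → h, 0.4099/0.0416667 → 9 → j; chars hj.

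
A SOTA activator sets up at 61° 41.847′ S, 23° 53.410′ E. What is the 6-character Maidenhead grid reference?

Offset from 180°W / 90°S: lon 203.8902°, lat 28.3025°.
Field: lon ⌊203.8902/20⌋ = 10 → K; lat ⌊28.3025/10⌋ = 2 → C.
Square: lon ⌊3.8902/2⌋ = 1; lat ⌊8.3025/1⌋ = 8.
Subsquare: lon ⌊1.8902/0.0833333⌋ = 22 → w; lat ⌊0.3025/0.0416667⌋ = 7 → h.

KC18wh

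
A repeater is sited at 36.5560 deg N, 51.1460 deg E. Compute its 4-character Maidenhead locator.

LM56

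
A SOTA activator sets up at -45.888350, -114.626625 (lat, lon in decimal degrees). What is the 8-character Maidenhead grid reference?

Add 180° to longitude and 90° to latitude: 65.37337, 44.11165.
Field (20°×10°, letters A–R): 65.37337/20 → 3 → D, 44.11165/10 → 4 → E; chars DE.
Square (2°×1°, digits 0–9): 5.37337/2 → 2, 4.11165/1 → 4; chars 24.
Subsquare (5′×2.5′, letters a–x): 1.37337/0.0833333 → 16 → q, 0.11165/0.0416667 → 2 → c; chars qc.
Extended square (30″×15″, digits 0–9): 0.04004/0.00833333 → 4, 0.02832/0.00416667 → 6; chars 46.

DE24qc46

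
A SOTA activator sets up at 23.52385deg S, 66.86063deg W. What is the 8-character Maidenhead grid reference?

FG66nl64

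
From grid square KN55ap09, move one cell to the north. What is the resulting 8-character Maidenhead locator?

KN55aq00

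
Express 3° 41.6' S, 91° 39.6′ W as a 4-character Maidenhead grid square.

EI46

Shift to the Maidenhead origin (180°W, 90°S): lon 88.34, lat 86.31.
Field (20°×10°, letters A–R): 88.34/20 → 4 → E, 86.31/10 → 8 → I; chars EI.
Square (2°×1°, digits 0–9): 8.34/2 → 4, 6.31/1 → 6; chars 46.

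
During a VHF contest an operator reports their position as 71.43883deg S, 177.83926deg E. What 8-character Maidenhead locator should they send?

RB88wn04

Add 180° to longitude and 90° to latitude: 357.83926, 18.56117.
Field: lon ⌊357.83926/20⌋ = 17 → R; lat ⌊18.56117/10⌋ = 1 → B.
Square: lon ⌊17.83926/2⌋ = 8; lat ⌊8.56117/1⌋ = 8.
Subsquare: lon ⌊1.83926/0.0833333⌋ = 22 → w; lat ⌊0.56117/0.0416667⌋ = 13 → n.
Extended square: lon ⌊0.00593/0.00833333⌋ = 0; lat ⌊0.01950/0.00416667⌋ = 4.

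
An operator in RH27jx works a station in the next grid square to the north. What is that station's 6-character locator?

RH28ja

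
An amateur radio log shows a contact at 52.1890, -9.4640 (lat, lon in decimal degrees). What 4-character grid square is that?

IO52

Shift to the Maidenhead origin (180°W, 90°S): lon 170.54, lat 142.19.
Field (20°×10°, letters A–R): lon ⌊170.54/20⌋ = 8 → I; lat ⌊142.19/10⌋ = 14 → O.
Square (2°×1°, digits 0–9): lon ⌊10.54/2⌋ = 5; lat ⌊2.19/1⌋ = 2.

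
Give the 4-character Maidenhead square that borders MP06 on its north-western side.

Longitude square 0; −1 → -1, wraps to 9, carry into field.
Longitude field M = 12; −1 → 11 = L.
Latitude square 6; +1 → 7.

LP97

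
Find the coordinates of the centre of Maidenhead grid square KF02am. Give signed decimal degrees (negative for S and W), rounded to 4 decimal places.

-37.4792, 20.0417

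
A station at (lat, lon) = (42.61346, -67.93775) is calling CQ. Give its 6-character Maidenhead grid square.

FN62ao

Offset from 180°W / 90°S: lon 112.0623°, lat 132.6135°.
Field: lon ⌊112.0623/20⌋ = 5 → F; lat ⌊132.6135/10⌋ = 13 → N.
Square: lon ⌊12.0623/2⌋ = 6; lat ⌊2.6135/1⌋ = 2.
Subsquare: lon ⌊0.0623/0.0833333⌋ = 0 → a; lat ⌊0.6135/0.0416667⌋ = 14 → o.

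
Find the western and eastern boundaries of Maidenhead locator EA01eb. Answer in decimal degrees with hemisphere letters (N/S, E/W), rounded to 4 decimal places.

99.6667° W, 99.5833° W

Field E=4, A=0: +4·20° lon, +0·10° lat → SW at lon -100°, lat -90°.
Square 0, 1: +0·2° lon, +1·1° lat → SW at lon -100°, lat -89°.
Subsquare e=4, b=1: +4·0.0833333° lon, +1·0.0416667° lat → SW at lon -99.6667°, lat -88.9583°.
Cell spans 0.0833333° lon × 0.0416667° lat.
west 99.6667° W, east 99.5833° W.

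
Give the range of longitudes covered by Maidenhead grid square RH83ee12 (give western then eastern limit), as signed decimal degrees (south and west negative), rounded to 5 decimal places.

176.34167, 176.35000

Field R=17, H=7: +17·20° lon, +7·10° lat → SW at lon 160°, lat -20°.
Square 8, 3: +8·2° lon, +3·1° lat → SW at lon 176°, lat -17°.
Subsquare e=4, e=4: +4·0.0833333° lon, +4·0.0416667° lat → SW at lon 176.333°, lat -16.8333°.
Extended square 1, 2: +1·0.00833333° lon, +2·0.00416667° lat → SW at lon 176.342°, lat -16.825°.
Cell spans 0.00833333° lon × 0.00416667° lat.
west 176.34167, east 176.35000.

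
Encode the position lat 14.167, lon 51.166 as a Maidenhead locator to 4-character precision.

LK54

Offset from 180°W / 90°S: lon 231.17°, lat 104.17°.
Field: 231.17/20 → 11 → L, 104.17/10 → 10 → K; chars LK.
Square: 11.17/2 → 5, 4.17/1 → 4; chars 54.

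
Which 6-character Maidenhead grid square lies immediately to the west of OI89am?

OI79xm

Longitude subsquare a = 0; −1 → -1, wraps to 23 = x, carry into square.
Longitude square 8; −1 → 7.
The latitude characters are unchanged.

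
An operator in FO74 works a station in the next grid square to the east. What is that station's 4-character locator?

FO84

Longitude square 7; +1 → 8.
The latitude characters are unchanged.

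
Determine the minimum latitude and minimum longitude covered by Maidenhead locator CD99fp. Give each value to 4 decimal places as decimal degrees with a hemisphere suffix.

Field C=2, D=3: +2·20° lon, +3·10° lat → SW at lon -140°, lat -60°.
Square 9, 9: +9·2° lon, +9·1° lat → SW at lon -122°, lat -51°.
Subsquare f=5, p=15: +5·0.0833333° lon, +15·0.0416667° lat → SW at lon -121.583°, lat -50.375°.
latitude 50.3750° S, longitude 121.5833° W.

50.3750° S, 121.5833° W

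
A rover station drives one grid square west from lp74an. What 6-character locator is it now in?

Longitude subsquare a = 0; −1 → -1, wraps to 23 = x, carry into square.
Longitude square 7; −1 → 6.
The latitude characters are unchanged.

LP64xn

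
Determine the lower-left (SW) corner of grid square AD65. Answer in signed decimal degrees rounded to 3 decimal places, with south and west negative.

-55.000, -168.000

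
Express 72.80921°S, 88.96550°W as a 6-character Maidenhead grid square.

Add 180° to longitude and 90° to latitude: 91.0345, 17.1908.
Field: 91.0345/20 → 4 → E, 17.1908/10 → 1 → B; chars EB.
Square: 11.0345/2 → 5, 7.1908/1 → 7; chars 57.
Subsquare: 1.0345/0.0833333 → 12 → m, 0.1908/0.0416667 → 4 → e; chars me.

EB57me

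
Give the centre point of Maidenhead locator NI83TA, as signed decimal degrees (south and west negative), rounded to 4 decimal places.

Field N=13, I=8: +13·20° lon, +8·10° lat → SW at lon 80°, lat -10°.
Square 8, 3: +8·2° lon, +3·1° lat → SW at lon 96°, lat -7°.
Subsquare t=19, a=0: +19·0.0833333° lon, +0·0.0416667° lat → SW at lon 97.5833°, lat -7°.
Cell spans 0.0833333° lon × 0.0416667° lat. Centre is SW corner plus half of each.
latitude -6.9792, longitude 97.6250.

-6.9792, 97.6250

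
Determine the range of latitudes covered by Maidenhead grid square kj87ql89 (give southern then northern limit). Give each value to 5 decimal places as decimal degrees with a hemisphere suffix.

Field K=10, J=9: +10·20° lon, +9·10° lat → SW at lon 20°, lat 0°.
Square 8, 7: +8·2° lon, +7·1° lat → SW at lon 36°, lat 7°.
Subsquare q=16, l=11: +16·0.0833333° lon, +11·0.0416667° lat → SW at lon 37.3333°, lat 7.45833°.
Extended square 8, 9: +8·0.00833333° lon, +9·0.00416667° lat → SW at lon 37.4°, lat 7.49583°.
Cell spans 0.00833333° lon × 0.00416667° lat.
south 7.49583° N, north 7.50000° N.

7.49583° N, 7.50000° N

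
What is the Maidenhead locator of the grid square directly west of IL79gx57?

Longitude extended square 5; −1 → 4.
The latitude characters are unchanged.

IL79gx47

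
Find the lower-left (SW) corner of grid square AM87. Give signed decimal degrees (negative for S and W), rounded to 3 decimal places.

37.000, -164.000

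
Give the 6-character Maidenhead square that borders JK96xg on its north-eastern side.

KK06ah

Longitude subsquare x = 23; +1 → 24, wraps to 0 = a, carry into square.
Longitude square 9; +1 → 10, wraps to 0, carry into field.
Longitude field J = 9; +1 → 10 = K.
Latitude subsquare g = 6; +1 → 7 = h.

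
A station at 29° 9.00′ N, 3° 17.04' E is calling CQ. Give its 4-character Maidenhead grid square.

Shift to the Maidenhead origin (180°W, 90°S): lon 183.28, lat 119.15.
Field: 183.28/20 → 9 → J, 119.15/10 → 11 → L; chars JL.
Square: 3.28/2 → 1, 9.15/1 → 9; chars 19.

JL19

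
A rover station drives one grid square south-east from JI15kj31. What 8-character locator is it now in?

Longitude extended square 3; +1 → 4.
Latitude extended square 1; −1 → 0.

JI15kj40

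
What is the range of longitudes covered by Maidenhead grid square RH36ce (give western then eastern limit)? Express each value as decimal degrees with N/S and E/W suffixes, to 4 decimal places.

Field R=17, H=7: +17·20° lon, +7·10° lat → SW at lon 160°, lat -20°.
Square 3, 6: +3·2° lon, +6·1° lat → SW at lon 166°, lat -14°.
Subsquare c=2, e=4: +2·0.0833333° lon, +4·0.0416667° lat → SW at lon 166.167°, lat -13.8333°.
Cell spans 0.0833333° lon × 0.0416667° lat.
west 166.1667° E, east 166.2500° E.

166.1667° E, 166.2500° E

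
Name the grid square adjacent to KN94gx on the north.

Latitude subsquare x = 23; +1 → 24, wraps to 0 = a, carry into square.
Latitude square 4; +1 → 5.
The longitude characters are unchanged.

KN95ga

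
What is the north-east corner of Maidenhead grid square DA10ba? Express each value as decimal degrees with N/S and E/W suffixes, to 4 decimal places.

Field D=3, A=0: +3·20° lon, +0·10° lat → SW at lon -120°, lat -90°.
Square 1, 0: +1·2° lon, +0·1° lat → SW at lon -118°, lat -90°.
Subsquare b=1, a=0: +1·0.0833333° lon, +0·0.0416667° lat → SW at lon -117.917°, lat -90°.
Cell spans 0.0833333° lon × 0.0416667° lat. NE corner is SW corner plus one full cell.
latitude 89.9583° S, longitude 117.8333° W.

89.9583° S, 117.8333° W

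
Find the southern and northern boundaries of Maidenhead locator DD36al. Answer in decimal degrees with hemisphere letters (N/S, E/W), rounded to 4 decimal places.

53.5417° S, 53.5000° S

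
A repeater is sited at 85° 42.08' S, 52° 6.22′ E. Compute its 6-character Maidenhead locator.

LA64bh

Shift to the Maidenhead origin (180°W, 90°S): lon 232.1037, lat 4.2987.
Field: lon ⌊232.1037/20⌋ = 11 → L; lat ⌊4.2987/10⌋ = 0 → A.
Square: lon ⌊12.1037/2⌋ = 6; lat ⌊4.2987/1⌋ = 4.
Subsquare: lon ⌊0.1037/0.0833333⌋ = 1 → b; lat ⌊0.2987/0.0416667⌋ = 7 → h.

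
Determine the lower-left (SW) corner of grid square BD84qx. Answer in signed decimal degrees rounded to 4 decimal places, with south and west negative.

-55.0417, -142.6667

Field B=1, D=3: +1·20° lon, +3·10° lat → SW at lon -160°, lat -60°.
Square 8, 4: +8·2° lon, +4·1° lat → SW at lon -144°, lat -56°.
Subsquare q=16, x=23: +16·0.0833333° lon, +23·0.0416667° lat → SW at lon -142.667°, lat -55.0417°.
latitude -55.0417, longitude -142.6667.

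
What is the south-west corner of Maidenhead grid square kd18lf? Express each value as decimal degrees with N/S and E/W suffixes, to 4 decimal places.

Field K=10, D=3: +10·20° lon, +3·10° lat → SW at lon 20°, lat -60°.
Square 1, 8: +1·2° lon, +8·1° lat → SW at lon 22°, lat -52°.
Subsquare l=11, f=5: +11·0.0833333° lon, +5·0.0416667° lat → SW at lon 22.9167°, lat -51.7917°.
latitude 51.7917° S, longitude 22.9167° E.

51.7917° S, 22.9167° E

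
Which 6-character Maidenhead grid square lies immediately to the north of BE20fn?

BE20fo

Latitude subsquare n = 13; +1 → 14 = o.
The longitude characters are unchanged.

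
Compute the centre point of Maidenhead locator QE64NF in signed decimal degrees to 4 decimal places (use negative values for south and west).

-45.7708, 153.1250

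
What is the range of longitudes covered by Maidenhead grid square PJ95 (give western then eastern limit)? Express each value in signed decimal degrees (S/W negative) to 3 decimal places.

Field P=15, J=9: +15·20° lon, +9·10° lat → SW at lon 120°, lat 0°.
Square 9, 5: +9·2° lon, +5·1° lat → SW at lon 138°, lat 5°.
Cell spans 2° lon × 1° lat.
west 138.000, east 140.000.

138.000, 140.000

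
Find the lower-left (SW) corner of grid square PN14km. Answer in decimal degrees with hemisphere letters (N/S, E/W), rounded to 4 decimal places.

Field P=15, N=13: +15·20° lon, +13·10° lat → SW at lon 120°, lat 40°.
Square 1, 4: +1·2° lon, +4·1° lat → SW at lon 122°, lat 44°.
Subsquare k=10, m=12: +10·0.0833333° lon, +12·0.0416667° lat → SW at lon 122.833°, lat 44.5°.
latitude 44.5000° N, longitude 122.8333° E.

44.5000° N, 122.8333° E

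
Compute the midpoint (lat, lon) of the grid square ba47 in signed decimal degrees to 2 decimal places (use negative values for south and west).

Field B=1, A=0: +1·20° lon, +0·10° lat → SW at lon -160°, lat -90°.
Square 4, 7: +4·2° lon, +7·1° lat → SW at lon -152°, lat -83°.
Cell spans 2° lon × 1° lat. Centre is SW corner plus half of each.
latitude -82.50, longitude -151.00.

-82.50, -151.00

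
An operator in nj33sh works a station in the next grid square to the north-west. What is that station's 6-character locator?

NJ33ri

Longitude subsquare s = 18; −1 → 17 = r.
Latitude subsquare h = 7; +1 → 8 = i.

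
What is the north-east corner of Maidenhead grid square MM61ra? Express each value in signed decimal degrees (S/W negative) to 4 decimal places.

Field M=12, M=12: +12·20° lon, +12·10° lat → SW at lon 60°, lat 30°.
Square 6, 1: +6·2° lon, +1·1° lat → SW at lon 72°, lat 31°.
Subsquare r=17, a=0: +17·0.0833333° lon, +0·0.0416667° lat → SW at lon 73.4167°, lat 31°.
Cell spans 0.0833333° lon × 0.0416667° lat. NE corner is SW corner plus one full cell.
latitude 31.0417, longitude 73.5000.

31.0417, 73.5000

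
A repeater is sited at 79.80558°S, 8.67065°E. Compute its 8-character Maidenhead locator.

Offset from 180°W / 90°S: lon 188.67065°, lat 10.19442°.
Field: lon ⌊188.67065/20⌋ = 9 → J; lat ⌊10.19442/10⌋ = 1 → B.
Square: lon ⌊8.67065/2⌋ = 4; lat ⌊0.19442/1⌋ = 0.
Subsquare: lon ⌊0.67065/0.0833333⌋ = 8 → i; lat ⌊0.19442/0.0416667⌋ = 4 → e.
Extended square: lon ⌊0.00398/0.00833333⌋ = 0; lat ⌊0.02775/0.00416667⌋ = 6.

JB40ie06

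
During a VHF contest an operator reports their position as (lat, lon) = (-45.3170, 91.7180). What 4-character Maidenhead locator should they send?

NE54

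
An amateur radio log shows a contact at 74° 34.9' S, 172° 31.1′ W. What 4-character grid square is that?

Shift to the Maidenhead origin (180°W, 90°S): lon 7.48, lat 15.42.
Field: 7.48/20 → 0 → A, 15.42/10 → 1 → B; chars AB.
Square: 7.48/2 → 3, 5.42/1 → 5; chars 35.

AB35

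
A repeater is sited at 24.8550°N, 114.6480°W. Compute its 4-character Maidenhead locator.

DL24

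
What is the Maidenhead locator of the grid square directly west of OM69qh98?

OM69qh88

Longitude extended square 9; −1 → 8.
The latitude characters are unchanged.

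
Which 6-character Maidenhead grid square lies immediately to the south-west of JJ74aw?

JJ64xv

Longitude subsquare a = 0; −1 → -1, wraps to 23 = x, carry into square.
Longitude square 7; −1 → 6.
Latitude subsquare w = 22; −1 → 21 = v.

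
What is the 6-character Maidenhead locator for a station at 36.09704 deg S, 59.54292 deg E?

LF93sv

Shift to the Maidenhead origin (180°W, 90°S): lon 239.5429, lat 53.9030.
Field: 239.5429/20 → 11 → L, 53.9030/10 → 5 → F; chars LF.
Square: 19.5429/2 → 9, 3.9030/1 → 3; chars 93.
Subsquare: 1.5429/0.0833333 → 18 → s, 0.9030/0.0416667 → 21 → v; chars sv.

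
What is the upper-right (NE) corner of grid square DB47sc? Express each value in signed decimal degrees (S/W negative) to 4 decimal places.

-72.8750, -110.4167

Field D=3, B=1: +3·20° lon, +1·10° lat → SW at lon -120°, lat -80°.
Square 4, 7: +4·2° lon, +7·1° lat → SW at lon -112°, lat -73°.
Subsquare s=18, c=2: +18·0.0833333° lon, +2·0.0416667° lat → SW at lon -110.5°, lat -72.9167°.
Cell spans 0.0833333° lon × 0.0416667° lat. NE corner is SW corner plus one full cell.
latitude -72.8750, longitude -110.4167.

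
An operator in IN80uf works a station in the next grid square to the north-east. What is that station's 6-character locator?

IN80vg

Longitude subsquare u = 20; +1 → 21 = v.
Latitude subsquare f = 5; +1 → 6 = g.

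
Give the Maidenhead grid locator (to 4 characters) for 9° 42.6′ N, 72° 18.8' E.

Offset from 180°W / 90°S: lon 252.31°, lat 99.71°.
Field: lon ⌊252.31/20⌋ = 12 → M; lat ⌊99.71/10⌋ = 9 → J.
Square: lon ⌊12.31/2⌋ = 6; lat ⌊9.71/1⌋ = 9.

MJ69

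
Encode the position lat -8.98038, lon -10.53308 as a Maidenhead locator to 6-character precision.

Add 180° to longitude and 90° to latitude: 169.4669, 81.0196.
Field (20°×10°, letters A–R): lon ⌊169.4669/20⌋ = 8 → I; lat ⌊81.0196/10⌋ = 8 → I.
Square (2°×1°, digits 0–9): lon ⌊9.4669/2⌋ = 4; lat ⌊1.0196/1⌋ = 1.
Subsquare (5′×2.5′, letters a–x): lon ⌊1.4669/0.0833333⌋ = 17 → r; lat ⌊0.0196/0.0416667⌋ = 0 → a.

II41ra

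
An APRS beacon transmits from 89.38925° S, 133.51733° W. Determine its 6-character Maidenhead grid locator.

CA30fo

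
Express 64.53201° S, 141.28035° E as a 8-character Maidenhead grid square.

QC05pl32

Shift to the Maidenhead origin (180°W, 90°S): lon 321.28035, lat 25.46799.
Field: lon ⌊321.28035/20⌋ = 16 → Q; lat ⌊25.46799/10⌋ = 2 → C.
Square: lon ⌊1.28035/2⌋ = 0; lat ⌊5.46799/1⌋ = 5.
Subsquare: lon ⌊1.28035/0.0833333⌋ = 15 → p; lat ⌊0.46799/0.0416667⌋ = 11 → l.
Extended square: lon ⌊0.03035/0.00833333⌋ = 3; lat ⌊0.00966/0.00416667⌋ = 2.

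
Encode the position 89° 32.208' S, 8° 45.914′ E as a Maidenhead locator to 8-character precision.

JA40jl11

Offset from 180°W / 90°S: lon 188.76523°, lat 0.46320°.
Field: lon ⌊188.76523/20⌋ = 9 → J; lat ⌊0.46320/10⌋ = 0 → A.
Square: lon ⌊8.76523/2⌋ = 4; lat ⌊0.46320/1⌋ = 0.
Subsquare: lon ⌊0.76523/0.0833333⌋ = 9 → j; lat ⌊0.46320/0.0416667⌋ = 11 → l.
Extended square: lon ⌊0.01523/0.00833333⌋ = 1; lat ⌊0.00487/0.00416667⌋ = 1.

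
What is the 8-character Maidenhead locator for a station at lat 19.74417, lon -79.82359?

Shift to the Maidenhead origin (180°W, 90°S): lon 100.17641, lat 109.74417.
Field: lon ⌊100.17641/20⌋ = 5 → F; lat ⌊109.74417/10⌋ = 10 → K.
Square: lon ⌊0.17641/2⌋ = 0; lat ⌊9.74417/1⌋ = 9.
Subsquare: lon ⌊0.17641/0.0833333⌋ = 2 → c; lat ⌊0.74417/0.0416667⌋ = 17 → r.
Extended square: lon ⌊0.00974/0.00833333⌋ = 1; lat ⌊0.03584/0.00416667⌋ = 8.

FK09cr18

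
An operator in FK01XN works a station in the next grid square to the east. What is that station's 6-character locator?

FK11an

Longitude subsquare x = 23; +1 → 24, wraps to 0 = a, carry into square.
Longitude square 0; +1 → 1.
The latitude characters are unchanged.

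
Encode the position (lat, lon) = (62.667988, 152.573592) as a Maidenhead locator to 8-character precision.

QP62gq80

Add 180° to longitude and 90° to latitude: 332.57359, 152.66799.
Field: 332.57359/20 → 16 → Q, 152.66799/10 → 15 → P; chars QP.
Square: 12.57359/2 → 6, 2.66799/1 → 2; chars 62.
Subsquare: 0.57359/0.0833333 → 6 → g, 0.66799/0.0416667 → 16 → q; chars gq.
Extended square: 0.07359/0.00833333 → 8, 0.00132/0.00416667 → 0; chars 80.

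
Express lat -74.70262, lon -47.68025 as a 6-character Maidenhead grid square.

Add 180° to longitude and 90° to latitude: 132.3197, 15.2974.
Field: lon ⌊132.3197/20⌋ = 6 → G; lat ⌊15.2974/10⌋ = 1 → B.
Square: lon ⌊12.3197/2⌋ = 6; lat ⌊5.2974/1⌋ = 5.
Subsquare: lon ⌊0.3197/0.0833333⌋ = 3 → d; lat ⌊0.2974/0.0416667⌋ = 7 → h.

GB65dh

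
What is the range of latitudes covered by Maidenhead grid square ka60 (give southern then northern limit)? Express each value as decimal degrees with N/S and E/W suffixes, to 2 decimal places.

90.00° S, 89.00° S

Field K=10, A=0: +10·20° lon, +0·10° lat → SW at lon 20°, lat -90°.
Square 6, 0: +6·2° lon, +0·1° lat → SW at lon 32°, lat -90°.
Cell spans 2° lon × 1° lat.
south 90.00° S, north 89.00° S.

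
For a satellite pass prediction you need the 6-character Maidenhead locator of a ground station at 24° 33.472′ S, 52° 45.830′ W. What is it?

Offset from 180°W / 90°S: lon 127.2362°, lat 65.4421°.
Field: 127.2362/20 → 6 → G, 65.4421/10 → 6 → G; chars GG.
Square: 7.2362/2 → 3, 5.4421/1 → 5; chars 35.
Subsquare: 1.2362/0.0833333 → 14 → o, 0.4421/0.0416667 → 10 → k; chars ok.

GG35ok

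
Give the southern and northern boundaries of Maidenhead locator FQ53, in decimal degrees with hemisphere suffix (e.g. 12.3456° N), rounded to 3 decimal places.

Field F=5, Q=16: +5·20° lon, +16·10° lat → SW at lon -80°, lat 70°.
Square 5, 3: +5·2° lon, +3·1° lat → SW at lon -70°, lat 73°.
Cell spans 2° lon × 1° lat.
south 73.000° N, north 74.000° N.

73.000° N, 74.000° N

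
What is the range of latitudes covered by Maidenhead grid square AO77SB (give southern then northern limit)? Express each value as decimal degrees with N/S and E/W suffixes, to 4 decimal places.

57.0417° N, 57.0833° N

Field A=0, O=14: +0·20° lon, +14·10° lat → SW at lon -180°, lat 50°.
Square 7, 7: +7·2° lon, +7·1° lat → SW at lon -166°, lat 57°.
Subsquare s=18, b=1: +18·0.0833333° lon, +1·0.0416667° lat → SW at lon -164.5°, lat 57.0417°.
Cell spans 0.0833333° lon × 0.0416667° lat.
south 57.0417° N, north 57.0833° N.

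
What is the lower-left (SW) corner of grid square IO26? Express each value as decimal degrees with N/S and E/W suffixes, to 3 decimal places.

56.000° N, 16.000° W

Field I=8, O=14: +8·20° lon, +14·10° lat → SW at lon -20°, lat 50°.
Square 2, 6: +2·2° lon, +6·1° lat → SW at lon -16°, lat 56°.
latitude 56.000° N, longitude 16.000° W.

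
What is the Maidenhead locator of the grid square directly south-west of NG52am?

NG42xl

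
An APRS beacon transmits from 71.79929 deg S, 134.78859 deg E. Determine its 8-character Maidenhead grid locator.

Offset from 180°W / 90°S: lon 314.78859°, lat 18.20071°.
Field (20°×10°, letters A–R): lon ⌊314.78859/20⌋ = 15 → P; lat ⌊18.20071/10⌋ = 1 → B.
Square (2°×1°, digits 0–9): lon ⌊14.78859/2⌋ = 7; lat ⌊8.20071/1⌋ = 8.
Subsquare (5′×2.5′, letters a–x): lon ⌊0.78859/0.0833333⌋ = 9 → j; lat ⌊0.20071/0.0416667⌋ = 4 → e.
Extended square (30″×15″, digits 0–9): lon ⌊0.03859/0.00833333⌋ = 4; lat ⌊0.03404/0.00416667⌋ = 8.

PB78je48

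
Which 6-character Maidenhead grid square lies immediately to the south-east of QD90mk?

Longitude subsquare m = 12; +1 → 13 = n.
Latitude subsquare k = 10; −1 → 9 = j.

QD90nj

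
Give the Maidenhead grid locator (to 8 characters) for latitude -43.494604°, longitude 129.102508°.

PE46nm21

Shift to the Maidenhead origin (180°W, 90°S): lon 309.10251, lat 46.50540.
Field: 309.10251/20 → 15 → P, 46.50540/10 → 4 → E; chars PE.
Square: 9.10251/2 → 4, 6.50540/1 → 6; chars 46.
Subsquare: 1.10251/0.0833333 → 13 → n, 0.50540/0.0416667 → 12 → m; chars nm.
Extended square: 0.01917/0.00833333 → 2, 0.00540/0.00416667 → 1; chars 21.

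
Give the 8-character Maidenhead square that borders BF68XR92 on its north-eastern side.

Longitude extended square 9; +1 → 10, wraps to 0, carry into subsquare.
Longitude subsquare x = 23; +1 → 24, wraps to 0 = a, carry into square.
Longitude square 6; +1 → 7.
Latitude extended square 2; +1 → 3.

BF78ar03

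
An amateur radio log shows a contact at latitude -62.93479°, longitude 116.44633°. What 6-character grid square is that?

OC87fb

Shift to the Maidenhead origin (180°W, 90°S): lon 296.4463, lat 27.0652.
Field: lon ⌊296.4463/20⌋ = 14 → O; lat ⌊27.0652/10⌋ = 2 → C.
Square: lon ⌊16.4463/2⌋ = 8; lat ⌊7.0652/1⌋ = 7.
Subsquare: lon ⌊0.4463/0.0833333⌋ = 5 → f; lat ⌊0.0652/0.0416667⌋ = 1 → b.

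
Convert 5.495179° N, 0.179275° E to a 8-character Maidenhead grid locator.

Offset from 180°W / 90°S: lon 180.17927°, lat 95.49518°.
Field: 180.17927/20 → 9 → J, 95.49518/10 → 9 → J; chars JJ.
Square: 0.17927/2 → 0, 5.49518/1 → 5; chars 05.
Subsquare: 0.17927/0.0833333 → 2 → c, 0.49518/0.0416667 → 11 → l; chars cl.
Extended square: 0.01261/0.00833333 → 1, 0.03685/0.00416667 → 8; chars 18.

JJ05cl18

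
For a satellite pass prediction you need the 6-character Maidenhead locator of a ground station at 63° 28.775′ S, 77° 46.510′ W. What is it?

Shift to the Maidenhead origin (180°W, 90°S): lon 102.2248, lat 26.5204.
Field (20°×10°, letters A–R): lon ⌊102.2248/20⌋ = 5 → F; lat ⌊26.5204/10⌋ = 2 → C.
Square (2°×1°, digits 0–9): lon ⌊2.2248/2⌋ = 1; lat ⌊6.5204/1⌋ = 6.
Subsquare (5′×2.5′, letters a–x): lon ⌊0.2248/0.0833333⌋ = 2 → c; lat ⌊0.5204/0.0416667⌋ = 12 → m.

FC16cm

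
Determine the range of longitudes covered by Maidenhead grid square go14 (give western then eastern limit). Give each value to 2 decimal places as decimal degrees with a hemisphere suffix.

58.00° W, 56.00° W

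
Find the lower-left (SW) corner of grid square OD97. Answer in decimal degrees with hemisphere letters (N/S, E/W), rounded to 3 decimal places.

Field O=14, D=3: +14·20° lon, +3·10° lat → SW at lon 100°, lat -60°.
Square 9, 7: +9·2° lon, +7·1° lat → SW at lon 118°, lat -53°.
latitude 53.000° S, longitude 118.000° E.

53.000° S, 118.000° E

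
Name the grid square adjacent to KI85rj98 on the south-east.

KI85sj07

Longitude extended square 9; +1 → 10, wraps to 0, carry into subsquare.
Longitude subsquare r = 17; +1 → 18 = s.
Latitude extended square 8; −1 → 7.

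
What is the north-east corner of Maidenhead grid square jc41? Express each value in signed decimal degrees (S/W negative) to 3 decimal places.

Field J=9, C=2: +9·20° lon, +2·10° lat → SW at lon 0°, lat -70°.
Square 4, 1: +4·2° lon, +1·1° lat → SW at lon 8°, lat -69°.
Cell spans 2° lon × 1° lat. NE corner is SW corner plus one full cell.
latitude -68.000, longitude 10.000.

-68.000, 10.000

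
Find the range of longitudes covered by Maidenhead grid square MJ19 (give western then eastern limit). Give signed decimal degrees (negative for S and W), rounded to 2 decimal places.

62.00, 64.00

Field M=12, J=9: +12·20° lon, +9·10° lat → SW at lon 60°, lat 0°.
Square 1, 9: +1·2° lon, +9·1° lat → SW at lon 62°, lat 9°.
Cell spans 2° lon × 1° lat.
west 62.00, east 64.00.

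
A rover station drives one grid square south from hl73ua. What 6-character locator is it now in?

Latitude subsquare a = 0; −1 → -1, wraps to 23 = x, carry into square.
Latitude square 3; −1 → 2.
The longitude characters are unchanged.

HL72ux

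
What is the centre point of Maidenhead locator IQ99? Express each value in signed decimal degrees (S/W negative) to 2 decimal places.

79.50, -1.00

Field I=8, Q=16: +8·20° lon, +16·10° lat → SW at lon -20°, lat 70°.
Square 9, 9: +9·2° lon, +9·1° lat → SW at lon -2°, lat 79°.
Cell spans 2° lon × 1° lat. Centre is SW corner plus half of each.
latitude 79.50, longitude -1.00.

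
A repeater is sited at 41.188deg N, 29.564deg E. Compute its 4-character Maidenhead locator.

Shift to the Maidenhead origin (180°W, 90°S): lon 209.56, lat 131.19.
Field: 209.56/20 → 10 → K, 131.19/10 → 13 → N; chars KN.
Square: 9.56/2 → 4, 1.19/1 → 1; chars 41.

KN41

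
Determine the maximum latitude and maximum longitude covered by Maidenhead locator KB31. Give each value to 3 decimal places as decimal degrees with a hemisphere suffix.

78.000° S, 28.000° E

Field K=10, B=1: +10·20° lon, +1·10° lat → SW at lon 20°, lat -80°.
Square 3, 1: +3·2° lon, +1·1° lat → SW at lon 26°, lat -79°.
Cell spans 2° lon × 1° lat. NE corner is SW corner plus one full cell.
latitude 78.000° S, longitude 28.000° E.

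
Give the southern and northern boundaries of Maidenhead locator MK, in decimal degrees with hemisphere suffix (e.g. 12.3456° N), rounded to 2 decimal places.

10.00° N, 20.00° N

Field M=12, K=10: +12·20° lon, +10·10° lat → SW at lon 60°, lat 10°.
Cell spans 20° lon × 10° lat.
south 10.00° N, north 20.00° N.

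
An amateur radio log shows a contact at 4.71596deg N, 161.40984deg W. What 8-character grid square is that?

AJ94hr01

Add 180° to longitude and 90° to latitude: 18.59016, 94.71596.
Field (20°×10°, letters A–R): 18.59016/20 → 0 → A, 94.71596/10 → 9 → J; chars AJ.
Square (2°×1°, digits 0–9): 18.59016/2 → 9, 4.71596/1 → 4; chars 94.
Subsquare (5′×2.5′, letters a–x): 0.59016/0.0833333 → 7 → h, 0.71596/0.0416667 → 17 → r; chars hr.
Extended square (30″×15″, digits 0–9): 0.00683/0.00833333 → 0, 0.00763/0.00416667 → 1; chars 01.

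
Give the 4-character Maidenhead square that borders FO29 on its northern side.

FP20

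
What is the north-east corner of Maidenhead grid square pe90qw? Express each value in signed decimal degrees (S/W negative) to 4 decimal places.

Field P=15, E=4: +15·20° lon, +4·10° lat → SW at lon 120°, lat -50°.
Square 9, 0: +9·2° lon, +0·1° lat → SW at lon 138°, lat -50°.
Subsquare q=16, w=22: +16·0.0833333° lon, +22·0.0416667° lat → SW at lon 139.333°, lat -49.0833°.
Cell spans 0.0833333° lon × 0.0416667° lat. NE corner is SW corner plus one full cell.
latitude -49.0417, longitude 139.4167.

-49.0417, 139.4167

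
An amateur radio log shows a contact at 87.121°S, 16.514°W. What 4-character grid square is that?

Add 180° to longitude and 90° to latitude: 163.49, 2.88.
Field: 163.49/20 → 8 → I, 2.88/10 → 0 → A; chars IA.
Square: 3.49/2 → 1, 2.88/1 → 2; chars 12.

IA12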